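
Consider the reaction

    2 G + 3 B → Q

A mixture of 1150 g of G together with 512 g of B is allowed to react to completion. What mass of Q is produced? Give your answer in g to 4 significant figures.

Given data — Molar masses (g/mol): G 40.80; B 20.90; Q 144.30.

n(G) = 1150 / 40.80 = 28.19 mol
n(B) = 512.0 / 20.90 = 24.50 mol
n/ν for G = 28.19/2 = 14.10
n/ν for B = 24.50/3 = 8.167
Smallest n/ν is B → limiting reagent.
n(Q) = (1/3) × 24.50 = 8.167 mol
mass = 8.167 × 144.30 = 1178 g

1178 g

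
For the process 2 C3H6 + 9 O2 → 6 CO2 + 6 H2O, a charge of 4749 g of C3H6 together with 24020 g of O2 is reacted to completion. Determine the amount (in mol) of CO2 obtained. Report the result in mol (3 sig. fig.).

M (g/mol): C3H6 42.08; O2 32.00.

339 mol

n(C3H6) = 4749 / 42.08 = 112.9 mol
n(O2) = 24020 / 32.00 = 750.6 mol
n/ν → C3H6: 56.45, O2: 83.40; C3H6 is limiting.
n(CO2) = (6/2) × 112.9 = 338.7 mol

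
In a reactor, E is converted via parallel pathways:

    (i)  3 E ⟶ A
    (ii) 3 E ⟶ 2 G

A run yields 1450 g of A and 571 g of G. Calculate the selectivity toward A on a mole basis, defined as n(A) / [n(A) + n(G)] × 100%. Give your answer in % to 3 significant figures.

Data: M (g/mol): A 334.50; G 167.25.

55.9 %

n(A) = 1450 / 334.50 = 4.335 mol
n(G) = 571 / 167.25 = 3.414 mol
selectivity = 4.335/(4.335+3.414) × 100 = 55.94 %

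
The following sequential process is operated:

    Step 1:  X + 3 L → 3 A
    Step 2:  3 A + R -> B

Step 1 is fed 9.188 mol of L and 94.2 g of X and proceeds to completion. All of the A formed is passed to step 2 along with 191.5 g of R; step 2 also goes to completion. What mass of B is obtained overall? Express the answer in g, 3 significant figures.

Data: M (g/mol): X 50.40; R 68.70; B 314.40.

588 g

Step 1:
n(L) = 9.188 mol
n(X) = 94.20 / 50.40 = 1.869 mol
n/ν for L = 9.188/3 = 3.063
n/ν for X = 1.869/1 = 1.869
Smallest n/ν is X → limiting reagent.
n(A) produced = (3/1) × 1.869 = 5.607 mol
Step 2:
n(A) available = 5.607 mol
n(R) = 191.5 / 68.70 = 2.787 mol
n/ν for A = 5.607/3 = 1.869
n/ν for R = 2.787/1 = 2.787
Smallest n/ν is A → limiting reagent.
n(B) = (1/3) × 5.607 = 1.869 mol
mass = 1.869 × 314.40 = 587.6 g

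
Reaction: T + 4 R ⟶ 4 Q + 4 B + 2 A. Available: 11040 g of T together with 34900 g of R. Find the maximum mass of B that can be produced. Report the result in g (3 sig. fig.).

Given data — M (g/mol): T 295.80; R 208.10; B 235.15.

35100 g

n(T) = 11040 / 295.80 = 37.32 mol
n(R) = 34900 / 208.10 = 167.7 mol
n/ν for T = 37.32/1 = 37.32
n/ν for R = 167.7/4 = 41.93
Smallest n/ν is T → limiting reagent.
n(B) = (4/1) × 37.32 = 149.3 mol
mass = 149.3 × 235.15 = 35110 g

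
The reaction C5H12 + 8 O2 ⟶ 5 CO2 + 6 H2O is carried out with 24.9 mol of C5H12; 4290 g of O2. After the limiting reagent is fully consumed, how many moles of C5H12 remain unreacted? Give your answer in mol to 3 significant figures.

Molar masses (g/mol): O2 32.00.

n(C5H12) = 24.90 mol
n(O2) = 4290 / 32.00 = 134.1 mol
n/ν for C5H12 = 24.90/1 = 24.90
n/ν for O2 = 134.1/8 = 16.76
Smallest n/ν is O2 → limiting reagent.
C5H12 consumed = (1/8) × 134.1 = 16.76 mol
C5H12 remaining = 24.90 − 16.76 = 8.140 mol

8.14 mol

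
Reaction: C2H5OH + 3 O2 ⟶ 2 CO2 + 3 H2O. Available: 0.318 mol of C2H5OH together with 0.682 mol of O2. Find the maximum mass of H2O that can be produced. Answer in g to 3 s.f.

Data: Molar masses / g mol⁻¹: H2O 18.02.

n(C2H5OH) = 0.3180 mol
n(O2) = 0.6820 mol
n/ν for C2H5OH = 0.3180/1 = 0.3180
n/ν for O2 = 0.6820/3 = 0.2273
Smallest n/ν is O2 → limiting reagent.
n(H2O) = (3/3) × 0.6820 = 0.6820 mol
mass = 0.6820 × 18.02 = 12.29 g

12.3 g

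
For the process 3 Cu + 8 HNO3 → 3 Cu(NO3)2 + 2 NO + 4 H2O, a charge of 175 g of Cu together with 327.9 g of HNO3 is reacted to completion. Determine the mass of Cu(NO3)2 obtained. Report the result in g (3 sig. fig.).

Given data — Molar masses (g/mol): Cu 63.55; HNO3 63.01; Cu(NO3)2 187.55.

366 g

n(Cu) = 175.0 / 63.55 = 2.754 mol
n(HNO3) = 327.9 / 63.01 = 5.204 mol
n/ν for Cu = 2.754/3 = 0.9180
n/ν for HNO3 = 5.204/8 = 0.6505
Smallest n/ν is HNO3 → limiting reagent.
n(Cu(NO3)2) = (3/8) × 5.204 = 1.952 mol
mass = 1.952 × 187.55 = 366.1 g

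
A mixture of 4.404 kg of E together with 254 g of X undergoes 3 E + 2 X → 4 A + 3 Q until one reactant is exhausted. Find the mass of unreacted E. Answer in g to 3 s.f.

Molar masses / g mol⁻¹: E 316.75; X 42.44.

n(E) = 4.404×1000 / 316.75 = 13.90 mol
n(X) = 254.0 / 42.44 = 5.985 mol
n/ν for E = 13.90/3 = 4.633
n/ν for X = 5.985/2 = 2.993
Smallest n/ν is X → limiting reagent.
E consumed = (3/2) × 5.985 = 8.978 mol
E remaining = 13.90 − 8.978 = 4.922 mol
mass = 4.922 × 316.75 = 1559 g

1560 g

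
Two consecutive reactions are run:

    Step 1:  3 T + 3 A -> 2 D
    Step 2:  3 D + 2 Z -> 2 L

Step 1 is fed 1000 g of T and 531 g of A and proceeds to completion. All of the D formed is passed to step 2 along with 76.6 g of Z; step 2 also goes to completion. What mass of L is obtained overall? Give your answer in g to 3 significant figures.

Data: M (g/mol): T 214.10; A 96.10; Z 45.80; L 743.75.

1240 g

Step 1:
n(T) = 1000 / 214.10 = 4.671 mol
n(A) = 531.0 / 96.10 = 5.525 mol
n/ν for T = 4.671/3 = 1.557
n/ν for A = 5.525/3 = 1.842
Smallest n/ν is T → limiting reagent.
n(D) produced = (2/3) × 4.671 = 3.114 mol
Step 2:
n(D) available = 3.114 mol
n(Z) = 76.60 / 45.80 = 1.672 mol
n/ν for D = 3.114/3 = 1.038
n/ν for Z = 1.672/2 = 0.8360
Smallest n/ν is Z → limiting reagent.
n(L) = (2/2) × 1.672 = 1.672 mol
mass = 1.672 × 743.75 = 1244 g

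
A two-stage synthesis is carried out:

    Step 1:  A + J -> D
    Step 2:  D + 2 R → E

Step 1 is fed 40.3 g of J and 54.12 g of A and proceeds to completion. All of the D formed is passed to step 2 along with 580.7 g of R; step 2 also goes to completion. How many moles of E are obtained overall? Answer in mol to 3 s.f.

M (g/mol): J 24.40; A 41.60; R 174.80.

1.30 mol

Step 1:
n(J) = 40.30 / 24.40 = 1.652 mol
n(A) = 54.12 / 41.60 = 1.301 mol
n/ν → J: 1.652, A: 1.301; A is limiting.
n(D) produced = (1/1) × 1.301 = 1.301 mol
Step 2:
n(D) available = 1.301 mol
n(R) = 580.7 / 174.80 = 3.322 mol
n/ν → D: 1.301, R: 1.661; D is limiting.
n(E) = (1/1) × 1.301 = 1.301 mol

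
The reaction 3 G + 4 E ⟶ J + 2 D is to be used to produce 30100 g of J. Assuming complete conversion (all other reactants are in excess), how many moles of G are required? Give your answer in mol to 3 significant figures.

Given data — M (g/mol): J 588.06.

154 mol

n(J) = 30100 / 588.06 = 51.19 mol
n(G) = (3/1) × 51.19 = 153.6 mol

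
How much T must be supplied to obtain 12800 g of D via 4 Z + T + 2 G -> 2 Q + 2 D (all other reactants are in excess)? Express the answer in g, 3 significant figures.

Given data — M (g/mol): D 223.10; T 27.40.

n(D) = 12800 / 223.10 = 57.37 mol
n(T) = (1/2) × 57.37 = 28.69 mol
mass = 28.69 × 27.40 = 786.1 g

786 g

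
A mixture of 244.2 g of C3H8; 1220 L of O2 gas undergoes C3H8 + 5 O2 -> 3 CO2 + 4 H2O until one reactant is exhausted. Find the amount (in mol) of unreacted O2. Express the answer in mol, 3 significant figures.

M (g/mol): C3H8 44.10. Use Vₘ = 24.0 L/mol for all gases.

23.1 mol

n(C3H8) = 244.2 / 44.10 = 5.537 mol
n(O2) = 1220 / 24.0 = 50.83 mol
n/ν for C3H8 = 5.537/1 = 5.537
n/ν for O2 = 50.83/5 = 10.17
Smallest n/ν is C3H8 → limiting reagent.
O2 consumed = (5/1) × 5.537 = 27.69 mol
O2 remaining = 50.83 − 27.69 = 23.14 mol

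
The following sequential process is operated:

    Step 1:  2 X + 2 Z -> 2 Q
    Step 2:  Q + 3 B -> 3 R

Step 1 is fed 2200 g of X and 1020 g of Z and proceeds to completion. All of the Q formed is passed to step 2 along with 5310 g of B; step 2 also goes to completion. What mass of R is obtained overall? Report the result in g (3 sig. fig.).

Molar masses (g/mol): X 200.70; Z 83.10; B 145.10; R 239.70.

7880 g

Step 1:
n(X) = 2200 / 200.70 = 10.96 mol
n(Z) = 1020 / 83.10 = 12.27 mol
n/ν for X = 10.96/2 = 5.480
n/ν for Z = 12.27/2 = 6.135
Smallest n/ν is X → limiting reagent.
n(Q) produced = (2/2) × 10.96 = 10.96 mol
Step 2:
n(Q) available = 10.96 mol
n(B) = 5310 / 145.10 = 36.60 mol
n/ν for Q = 10.96/1 = 10.96
n/ν for B = 36.60/3 = 12.20
Smallest n/ν is Q → limiting reagent.
n(R) = (3/1) × 10.96 = 32.88 mol
mass = 32.88 × 239.70 = 7881 g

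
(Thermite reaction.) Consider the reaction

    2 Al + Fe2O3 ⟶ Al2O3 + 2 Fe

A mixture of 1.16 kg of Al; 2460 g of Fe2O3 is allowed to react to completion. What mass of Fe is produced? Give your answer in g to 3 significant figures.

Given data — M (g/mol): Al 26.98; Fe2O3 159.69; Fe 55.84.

1720 g

n(Al) = 1.160×1000 / 26.98 = 42.99 mol
n(Fe2O3) = 2460 / 159.69 = 15.40 mol
n/ν → Al: 21.50, Fe2O3: 15.40; Fe2O3 is limiting.
n(Fe) = (2/1) × 15.40 = 30.80 mol
mass = 30.80 × 55.84 = 1720 g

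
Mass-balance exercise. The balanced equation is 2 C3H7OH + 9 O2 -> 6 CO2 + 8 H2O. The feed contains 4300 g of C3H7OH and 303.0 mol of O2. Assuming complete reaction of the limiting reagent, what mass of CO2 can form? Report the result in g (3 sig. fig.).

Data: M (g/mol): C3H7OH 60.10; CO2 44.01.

8890 g

n(C3H7OH) = 4300 / 60.10 = 71.55 mol
n(O2) = 303.0 mol
n/ν → C3H7OH: 35.78, O2: 33.67; O2 is limiting.
n(CO2) = (6/9) × 303.0 = 202.0 mol
mass = 202.0 × 44.01 = 8890 g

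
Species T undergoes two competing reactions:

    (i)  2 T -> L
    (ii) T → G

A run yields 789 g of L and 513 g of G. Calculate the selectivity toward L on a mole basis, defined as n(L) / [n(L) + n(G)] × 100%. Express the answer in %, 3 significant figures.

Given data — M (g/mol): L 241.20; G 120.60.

n(L) = 789 / 241.20 = 3.271 mol
n(G) = 513 / 120.60 = 4.254 mol
selectivity = 3.271/(3.271+4.254) × 100 = 43.47 %

43.5 %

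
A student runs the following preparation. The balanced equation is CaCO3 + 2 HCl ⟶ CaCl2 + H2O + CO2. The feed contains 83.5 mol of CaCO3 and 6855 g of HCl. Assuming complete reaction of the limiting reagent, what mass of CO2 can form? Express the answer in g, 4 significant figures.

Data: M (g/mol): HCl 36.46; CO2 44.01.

3675 g

n(CaCO3) = 83.50 mol
n(HCl) = 6855 / 36.46 = 188.0 mol
n/ν for CaCO3 = 83.50/1 = 83.50
n/ν for HCl = 188.0/2 = 94.00
Smallest n/ν is CaCO3 → limiting reagent.
n(CO2) = (1/1) × 83.50 = 83.50 mol
mass = 83.50 × 44.01 = 3675 g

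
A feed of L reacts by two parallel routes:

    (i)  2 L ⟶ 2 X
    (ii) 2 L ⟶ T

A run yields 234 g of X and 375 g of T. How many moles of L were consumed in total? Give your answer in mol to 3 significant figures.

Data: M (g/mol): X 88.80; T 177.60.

n(X) = 234 / 88.80 = 2.635 mol
n(T) = 375 / 177.60 = 2.111 mol
n(L) via (i) = (2/2)×2.635 = 2.635 mol
n(L) via (ii) = (2/1)×2.111 = 4.222 mol
total n(L) = 2.635 + 4.222 = 6.857 mol

6.86 mol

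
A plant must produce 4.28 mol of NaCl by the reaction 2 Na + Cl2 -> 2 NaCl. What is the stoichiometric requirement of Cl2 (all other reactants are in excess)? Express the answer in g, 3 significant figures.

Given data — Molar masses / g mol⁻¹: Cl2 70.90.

n(NaCl) = 4.280 mol
n(Cl2) = (1/2) × 4.280 = 2.140 mol
mass = 2.140 × 70.90 = 151.7 g

152 g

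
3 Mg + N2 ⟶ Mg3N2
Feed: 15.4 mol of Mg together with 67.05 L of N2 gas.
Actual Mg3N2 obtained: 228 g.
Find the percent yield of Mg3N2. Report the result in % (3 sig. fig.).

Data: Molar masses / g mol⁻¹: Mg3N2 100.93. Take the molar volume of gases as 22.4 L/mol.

75.5 %

n(Mg) = 15.40 mol
n(N2) = 67.05 / 22.4 = 2.993 mol
n/ν for Mg = 15.40/3 = 5.133
n/ν for N2 = 2.993/1 = 2.993
Smallest n/ν is N2 → limiting reagent.
theoretical n(Mg3N2) = (1/1) × 2.993 = 2.993 mol → 302.1 g
% yield = 228 / 302.1 × 100 = 75.47 %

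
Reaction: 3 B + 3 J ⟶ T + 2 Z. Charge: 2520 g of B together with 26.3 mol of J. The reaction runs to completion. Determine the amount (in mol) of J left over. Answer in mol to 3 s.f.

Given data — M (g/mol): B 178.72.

n(B) = 2520 / 178.72 = 14.10 mol
n(J) = 26.30 mol
n/ν → B: 4.700, J: 8.767; B is limiting.
J consumed = (3/3) × 14.10 = 14.10 mol
J remaining = 26.30 − 14.10 = 12.20 mol

12.2 mol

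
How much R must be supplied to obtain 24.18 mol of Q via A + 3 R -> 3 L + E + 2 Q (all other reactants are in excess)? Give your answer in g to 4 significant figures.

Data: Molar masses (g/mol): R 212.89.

n(Q) = 24.18 mol
n(R) = (3/2) × 24.18 = 36.27 mol
mass = 36.27 × 212.89 = 7722 g

7722 g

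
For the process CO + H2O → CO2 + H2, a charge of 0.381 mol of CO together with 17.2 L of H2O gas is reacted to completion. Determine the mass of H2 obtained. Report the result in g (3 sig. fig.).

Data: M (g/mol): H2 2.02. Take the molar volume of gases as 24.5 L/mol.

0.770 g

n(CO) = 0.3810 mol
n(H2O) = 17.20 / 24.5 = 0.7020 mol
n/ν → CO: 0.3810, H2O: 0.7020; CO is limiting.
n(H2) = (1/1) × 0.3810 = 0.3810 mol
mass = 0.3810 × 2.02 = 0.7696 g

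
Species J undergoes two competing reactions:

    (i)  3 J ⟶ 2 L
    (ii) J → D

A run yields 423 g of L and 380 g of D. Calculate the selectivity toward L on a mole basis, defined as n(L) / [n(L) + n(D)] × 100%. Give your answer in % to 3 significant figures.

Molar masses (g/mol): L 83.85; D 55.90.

42.6 %

n(L) = 423 / 83.85 = 5.045 mol
n(D) = 380 / 55.90 = 6.798 mol
selectivity = 5.045/(5.045+6.798) × 100 = 42.60 %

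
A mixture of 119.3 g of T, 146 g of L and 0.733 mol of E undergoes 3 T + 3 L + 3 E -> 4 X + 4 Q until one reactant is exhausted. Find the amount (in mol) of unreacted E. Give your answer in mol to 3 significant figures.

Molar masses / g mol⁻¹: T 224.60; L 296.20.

0.240 mol

n(T) = 119.3 / 224.60 = 0.5312 mol
n(L) = 146.0 / 296.20 = 0.4929 mol
n(E) = 0.7330 mol
n/ν → T: 0.1771, L: 0.1643, E: 0.2443; L is limiting.
E consumed = (3/3) × 0.4929 = 0.4929 mol
E remaining = 0.7330 − 0.4929 = 0.2401 mol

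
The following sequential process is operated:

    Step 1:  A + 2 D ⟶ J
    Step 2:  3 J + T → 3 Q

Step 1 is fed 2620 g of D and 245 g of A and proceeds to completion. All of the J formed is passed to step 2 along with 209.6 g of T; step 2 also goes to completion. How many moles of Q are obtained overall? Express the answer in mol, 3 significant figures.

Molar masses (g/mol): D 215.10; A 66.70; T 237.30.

2.65 mol

Step 1:
n(D) = 2620 / 215.10 = 12.18 mol
n(A) = 245.0 / 66.70 = 3.673 mol
n/ν for D = 12.18/2 = 6.090
n/ν for A = 3.673/1 = 3.673
Smallest n/ν is A → limiting reagent.
n(J) produced = (1/1) × 3.673 = 3.673 mol
Step 2:
n(J) available = 3.673 mol
n(T) = 209.6 / 237.30 = 0.8833 mol
n/ν for J = 3.673/3 = 1.224
n/ν for T = 0.8833/1 = 0.8833
Smallest n/ν is T → limiting reagent.
n(Q) = (3/1) × 0.8833 = 2.650 mol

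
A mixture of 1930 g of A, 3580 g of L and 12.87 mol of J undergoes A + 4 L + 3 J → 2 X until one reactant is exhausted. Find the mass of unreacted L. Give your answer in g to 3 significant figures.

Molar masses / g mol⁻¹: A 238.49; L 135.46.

1260 g

n(A) = 1930 / 238.49 = 8.093 mol
n(L) = 3580 / 135.46 = 26.43 mol
n(J) = 12.87 mol
n/ν → A: 8.093, L: 6.608, J: 4.290; J is limiting.
L consumed = (4/3) × 12.87 = 17.16 mol
L remaining = 26.43 − 17.16 = 9.270 mol
mass = 9.270 × 135.46 = 1256 g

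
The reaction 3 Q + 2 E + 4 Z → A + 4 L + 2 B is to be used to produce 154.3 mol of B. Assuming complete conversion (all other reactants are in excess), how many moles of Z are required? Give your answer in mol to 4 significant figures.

n(B) = 154.3 mol
n(Z) = (4/2) × 154.3 = 308.6 mol

308.6 mol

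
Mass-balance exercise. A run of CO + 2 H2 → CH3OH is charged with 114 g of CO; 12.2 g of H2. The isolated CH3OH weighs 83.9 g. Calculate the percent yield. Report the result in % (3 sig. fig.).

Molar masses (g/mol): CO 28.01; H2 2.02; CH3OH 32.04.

n(CO) = 114.0 / 28.01 = 4.070 mol
n(H2) = 12.20 / 2.02 = 6.040 mol
n/ν for CO = 4.070/1 = 4.070
n/ν for H2 = 6.040/2 = 3.020
Smallest n/ν is H2 → limiting reagent.
theoretical n(CH3OH) = (1/2) × 6.040 = 3.020 mol → 96.76 g
% yield = 83.9 / 96.76 × 100 = 86.71 %

86.7 %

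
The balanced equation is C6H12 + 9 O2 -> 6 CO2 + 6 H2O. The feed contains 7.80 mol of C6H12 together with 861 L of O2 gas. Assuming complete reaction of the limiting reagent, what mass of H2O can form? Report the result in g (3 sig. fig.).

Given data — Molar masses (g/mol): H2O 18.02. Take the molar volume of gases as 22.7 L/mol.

456 g

n(C6H12) = 7.800 mol
n(O2) = 861.0 / 22.7 = 37.93 mol
n/ν for C6H12 = 7.800/1 = 7.800
n/ν for O2 = 37.93/9 = 4.214
Smallest n/ν is O2 → limiting reagent.
n(H2O) = (6/9) × 37.93 = 25.29 mol
mass = 25.29 × 18.02 = 455.7 g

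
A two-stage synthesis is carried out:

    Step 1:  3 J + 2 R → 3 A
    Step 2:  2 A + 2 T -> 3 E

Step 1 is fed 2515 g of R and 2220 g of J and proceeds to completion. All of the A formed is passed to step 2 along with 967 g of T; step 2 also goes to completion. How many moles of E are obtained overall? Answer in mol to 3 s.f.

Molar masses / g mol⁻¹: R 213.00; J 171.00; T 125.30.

Step 1:
n(R) = 2515 / 213.00 = 11.81 mol
n(J) = 2220 / 171.00 = 12.98 mol
n/ν → R: 5.905, J: 4.327; J is limiting.
n(A) produced = (3/3) × 12.98 = 12.98 mol
Step 2:
n(A) available = 12.98 mol
n(T) = 967.0 / 125.30 = 7.717 mol
n/ν → A: 6.490, T: 3.859; T is limiting.
n(E) = (3/2) × 7.717 = 11.58 mol

11.6 mol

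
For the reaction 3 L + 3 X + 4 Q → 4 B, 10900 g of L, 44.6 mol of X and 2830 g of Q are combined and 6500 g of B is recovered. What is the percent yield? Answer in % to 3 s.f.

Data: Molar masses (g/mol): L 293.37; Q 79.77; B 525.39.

n(L) = 10900 / 293.37 = 37.15 mol
n(X) = 44.60 mol
n(Q) = 2830 / 79.77 = 35.48 mol
n/ν for L = 37.15/3 = 12.38
n/ν for X = 44.60/3 = 14.87
n/ν for Q = 35.48/4 = 8.870
Smallest n/ν is Q → limiting reagent.
theoretical n(B) = (4/4) × 35.48 = 35.48 mol → 18640 g
% yield = 6500 / 18640 × 100 = 34.87 %

34.9 %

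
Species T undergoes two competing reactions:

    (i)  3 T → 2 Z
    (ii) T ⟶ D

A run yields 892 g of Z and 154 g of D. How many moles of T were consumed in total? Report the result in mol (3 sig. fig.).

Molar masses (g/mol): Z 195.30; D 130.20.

8.03 mol

n(Z) = 892 / 195.30 = 4.567 mol
n(D) = 154 / 130.20 = 1.183 mol
n(T) via (i) = (3/2)×4.567 = 6.851 mol
n(T) via (ii) = (1/1)×1.183 = 1.183 mol
total n(T) = 6.851 + 1.183 = 8.034 mol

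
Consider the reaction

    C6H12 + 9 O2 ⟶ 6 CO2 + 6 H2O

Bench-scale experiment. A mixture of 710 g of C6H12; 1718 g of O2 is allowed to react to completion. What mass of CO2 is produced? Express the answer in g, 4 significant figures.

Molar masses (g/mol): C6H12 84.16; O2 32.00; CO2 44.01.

1575 g

n(C6H12) = 710.0 / 84.16 = 8.436 mol
n(O2) = 1718 / 32.00 = 53.69 mol
n/ν for C6H12 = 8.436/1 = 8.436
n/ν for O2 = 53.69/9 = 5.966
Smallest n/ν is O2 → limiting reagent.
n(CO2) = (6/9) × 53.69 = 35.79 mol
mass = 35.79 × 44.01 = 1575 g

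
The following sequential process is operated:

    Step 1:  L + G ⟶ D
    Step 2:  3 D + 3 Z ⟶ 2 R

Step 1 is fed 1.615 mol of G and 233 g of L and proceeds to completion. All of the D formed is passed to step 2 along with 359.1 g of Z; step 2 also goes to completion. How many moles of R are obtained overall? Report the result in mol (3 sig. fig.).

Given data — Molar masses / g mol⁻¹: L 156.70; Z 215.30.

0.991 mol

Step 1:
n(G) = 1.615 mol
n(L) = 233.0 / 156.70 = 1.487 mol
n/ν for G = 1.615/1 = 1.615
n/ν for L = 1.487/1 = 1.487
Smallest n/ν is L → limiting reagent.
n(D) produced = (1/1) × 1.487 = 1.487 mol
Step 2:
n(D) available = 1.487 mol
n(Z) = 359.1 / 215.30 = 1.668 mol
n/ν for D = 1.487/3 = 0.4957
n/ν for Z = 1.668/3 = 0.5560
Smallest n/ν is D → limiting reagent.
n(R) = (2/3) × 1.487 = 0.9913 mol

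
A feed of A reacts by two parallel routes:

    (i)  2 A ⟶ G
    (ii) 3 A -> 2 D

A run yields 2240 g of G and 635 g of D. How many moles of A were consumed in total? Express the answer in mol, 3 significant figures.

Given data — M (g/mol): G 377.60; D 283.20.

15.2 mol

n(G) = 2240 / 377.60 = 5.932 mol
n(D) = 635 / 283.20 = 2.242 mol
n(A) via (i) = (2/1)×5.932 = 11.86 mol
n(A) via (ii) = (3/2)×2.242 = 3.363 mol
total n(A) = 11.86 + 3.363 = 15.22 mol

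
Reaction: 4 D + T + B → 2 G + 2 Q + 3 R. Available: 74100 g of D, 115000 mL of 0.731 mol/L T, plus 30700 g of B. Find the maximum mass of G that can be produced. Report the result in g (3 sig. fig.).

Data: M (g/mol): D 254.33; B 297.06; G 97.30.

n(D) = 74100 / 254.33 = 291.4 mol
n(T) = 0.731 × 115000/1000 = 84.07 mol
n(B) = 30700 / 297.06 = 103.3 mol
n/ν for D = 291.4/4 = 72.85
n/ν for T = 84.07/1 = 84.07
n/ν for B = 103.3/1 = 103.3
Smallest n/ν is D → limiting reagent.
n(G) = (2/4) × 291.4 = 145.7 mol
mass = 145.7 × 97.30 = 14180 g

14200 g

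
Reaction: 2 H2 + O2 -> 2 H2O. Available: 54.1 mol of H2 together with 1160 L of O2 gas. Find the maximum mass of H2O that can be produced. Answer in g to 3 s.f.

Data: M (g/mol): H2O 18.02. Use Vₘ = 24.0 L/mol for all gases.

n(H2) = 54.10 mol
n(O2) = 1160 / 24.0 = 48.33 mol
n/ν for H2 = 54.10/2 = 27.05
n/ν for O2 = 48.33/1 = 48.33
Smallest n/ν is H2 → limiting reagent.
n(H2O) = (2/2) × 54.10 = 54.10 mol
mass = 54.10 × 18.02 = 974.9 g

975 g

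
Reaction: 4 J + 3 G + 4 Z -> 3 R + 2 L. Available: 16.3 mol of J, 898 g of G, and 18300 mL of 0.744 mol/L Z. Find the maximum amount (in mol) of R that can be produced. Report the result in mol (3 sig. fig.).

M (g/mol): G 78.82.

n(J) = 16.30 mol
n(G) = 898.0 / 78.82 = 11.39 mol
n(Z) = 0.744 × 18300/1000 = 13.62 mol
n/ν → J: 4.075, G: 3.797, Z: 3.405; Z is limiting.
n(R) = (3/4) × 13.62 = 10.22 mol

10.2 mol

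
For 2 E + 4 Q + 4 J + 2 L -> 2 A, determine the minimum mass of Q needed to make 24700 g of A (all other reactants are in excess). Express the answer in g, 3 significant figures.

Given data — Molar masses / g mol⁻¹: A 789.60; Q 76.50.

n(A) = 24700 / 789.60 = 31.28 mol
n(Q) = (4/2) × 31.28 = 62.56 mol
mass = 62.56 × 76.50 = 4786 g

4790 g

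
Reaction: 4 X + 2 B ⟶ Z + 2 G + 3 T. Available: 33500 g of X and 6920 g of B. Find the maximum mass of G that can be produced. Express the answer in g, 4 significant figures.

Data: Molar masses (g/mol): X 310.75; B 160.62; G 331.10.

n(X) = 33500 / 310.75 = 107.8 mol
n(B) = 6920 / 160.62 = 43.08 mol
n/ν → X: 26.95, B: 21.54; B is limiting.
n(G) = (2/2) × 43.08 = 43.08 mol
mass = 43.08 × 331.10 = 14260 g

14260 g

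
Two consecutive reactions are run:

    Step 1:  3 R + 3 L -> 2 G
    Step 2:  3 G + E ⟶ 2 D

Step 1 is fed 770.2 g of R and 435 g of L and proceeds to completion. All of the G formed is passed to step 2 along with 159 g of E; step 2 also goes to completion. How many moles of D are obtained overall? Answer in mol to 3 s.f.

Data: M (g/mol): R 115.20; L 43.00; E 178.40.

Step 1:
n(R) = 770.2 / 115.20 = 6.686 mol
n(L) = 435.0 / 43.00 = 10.12 mol
n/ν for R = 6.686/3 = 2.229
n/ν for L = 10.12/3 = 3.373
Smallest n/ν is R → limiting reagent.
n(G) produced = (2/3) × 6.686 = 4.457 mol
Step 2:
n(G) available = 4.457 mol
n(E) = 159.0 / 178.40 = 0.8913 mol
n/ν for G = 4.457/3 = 1.486
n/ν for E = 0.8913/1 = 0.8913
Smallest n/ν is E → limiting reagent.
n(D) = (2/1) × 0.8913 = 1.783 mol

1.78 mol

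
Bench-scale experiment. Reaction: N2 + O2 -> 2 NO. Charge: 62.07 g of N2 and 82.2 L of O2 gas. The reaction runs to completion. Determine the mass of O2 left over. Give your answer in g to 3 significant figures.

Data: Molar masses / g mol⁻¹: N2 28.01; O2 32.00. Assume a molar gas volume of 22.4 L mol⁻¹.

46.5 g

n(N2) = 62.07 / 28.01 = 2.216 mol
n(O2) = 82.20 / 22.4 = 3.670 mol
n/ν for N2 = 2.216/1 = 2.216
n/ν for O2 = 3.670/1 = 3.670
Smallest n/ν is N2 → limiting reagent.
O2 consumed = (1/1) × 2.216 = 2.216 mol
O2 remaining = 3.670 − 2.216 = 1.454 mol
mass = 1.454 × 32.00 = 46.53 g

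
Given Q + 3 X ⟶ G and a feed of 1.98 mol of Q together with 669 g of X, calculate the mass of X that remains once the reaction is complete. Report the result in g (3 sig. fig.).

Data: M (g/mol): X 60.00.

n(Q) = 1.980 mol
n(X) = 669.0 / 60.00 = 11.15 mol
n/ν for Q = 1.980/1 = 1.980
n/ν for X = 11.15/3 = 3.717
Smallest n/ν is Q → limiting reagent.
X consumed = (3/1) × 1.980 = 5.940 mol
X remaining = 11.15 − 5.940 = 5.210 mol
mass = 5.210 × 60.00 = 312.6 g

313 g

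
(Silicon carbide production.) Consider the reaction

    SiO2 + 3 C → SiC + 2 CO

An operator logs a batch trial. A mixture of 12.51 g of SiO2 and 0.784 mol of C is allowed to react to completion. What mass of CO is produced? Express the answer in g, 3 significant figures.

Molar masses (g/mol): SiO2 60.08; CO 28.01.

n(SiO2) = 12.51 / 60.08 = 0.2082 mol
n(C) = 0.7840 mol
n/ν → SiO2: 0.2082, C: 0.2613; SiO2 is limiting.
n(CO) = (2/1) × 0.2082 = 0.4164 mol
mass = 0.4164 × 28.01 = 11.66 g

11.7 g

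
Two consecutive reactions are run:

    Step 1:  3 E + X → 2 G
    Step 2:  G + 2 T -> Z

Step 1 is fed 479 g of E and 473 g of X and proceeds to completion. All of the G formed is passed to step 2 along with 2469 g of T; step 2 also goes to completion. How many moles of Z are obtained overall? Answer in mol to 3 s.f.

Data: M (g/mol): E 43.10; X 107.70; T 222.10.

5.56 mol

Step 1:
n(E) = 479.0 / 43.10 = 11.11 mol
n(X) = 473.0 / 107.70 = 4.392 mol
n/ν for E = 11.11/3 = 3.703
n/ν for X = 4.392/1 = 4.392
Smallest n/ν is E → limiting reagent.
n(G) produced = (2/3) × 11.11 = 7.407 mol
Step 2:
n(G) available = 7.407 mol
n(T) = 2469 / 222.10 = 11.12 mol
n/ν for G = 7.407/1 = 7.407
n/ν for T = 11.12/2 = 5.560
Smallest n/ν is T → limiting reagent.
n(Z) = (1/2) × 11.12 = 5.560 mol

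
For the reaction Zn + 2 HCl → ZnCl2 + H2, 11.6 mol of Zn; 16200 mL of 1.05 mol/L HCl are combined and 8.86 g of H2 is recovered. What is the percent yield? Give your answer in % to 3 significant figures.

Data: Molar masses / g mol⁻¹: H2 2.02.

n(Zn) = 11.60 mol
n(HCl) = 1.05 × 16200/1000 = 17.01 mol
n/ν for Zn = 11.60/1 = 11.60
n/ν for HCl = 17.01/2 = 8.505
Smallest n/ν is HCl → limiting reagent.
theoretical n(H2) = (1/2) × 17.01 = 8.505 mol → 17.18 g
% yield = 8.86 / 17.18 × 100 = 51.57 %

51.6 %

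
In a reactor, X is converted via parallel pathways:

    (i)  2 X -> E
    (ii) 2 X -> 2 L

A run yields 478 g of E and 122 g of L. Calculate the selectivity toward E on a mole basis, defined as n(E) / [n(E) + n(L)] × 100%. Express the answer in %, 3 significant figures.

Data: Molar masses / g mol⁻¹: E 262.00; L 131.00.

66.2 %

n(E) = 478 / 262.00 = 1.824 mol
n(L) = 122 / 131.00 = 0.9313 mol
selectivity = 1.824/(1.824+0.9313) × 100 = 66.20 %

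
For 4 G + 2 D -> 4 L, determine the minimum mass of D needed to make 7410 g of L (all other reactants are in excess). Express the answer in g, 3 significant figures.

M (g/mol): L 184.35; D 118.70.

2390 g

n(L) = 7410 / 184.35 = 40.20 mol
n(D) = (2/4) × 40.20 = 20.10 mol
mass = 20.10 × 118.70 = 2386 g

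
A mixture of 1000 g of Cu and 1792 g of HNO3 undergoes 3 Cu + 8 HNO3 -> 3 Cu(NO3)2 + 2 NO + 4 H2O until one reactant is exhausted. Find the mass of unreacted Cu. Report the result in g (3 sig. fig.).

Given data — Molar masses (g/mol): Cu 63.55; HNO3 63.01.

n(Cu) = 1000 / 63.55 = 15.74 mol
n(HNO3) = 1792 / 63.01 = 28.44 mol
n/ν → Cu: 5.247, HNO3: 3.555; HNO3 is limiting.
Cu consumed = (3/8) × 28.44 = 10.67 mol
Cu remaining = 15.74 − 10.67 = 5.070 mol
mass = 5.070 × 63.55 = 322.2 g

322 g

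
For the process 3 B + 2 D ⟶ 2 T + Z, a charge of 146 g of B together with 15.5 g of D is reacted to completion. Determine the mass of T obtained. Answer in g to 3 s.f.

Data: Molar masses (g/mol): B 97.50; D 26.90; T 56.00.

n(B) = 146.0 / 97.50 = 1.497 mol
n(D) = 15.50 / 26.90 = 0.5762 mol
n/ν → B: 0.4990, D: 0.2881; D is limiting.
n(T) = (2/2) × 0.5762 = 0.5762 mol
mass = 0.5762 × 56.00 = 32.27 g

32.3 g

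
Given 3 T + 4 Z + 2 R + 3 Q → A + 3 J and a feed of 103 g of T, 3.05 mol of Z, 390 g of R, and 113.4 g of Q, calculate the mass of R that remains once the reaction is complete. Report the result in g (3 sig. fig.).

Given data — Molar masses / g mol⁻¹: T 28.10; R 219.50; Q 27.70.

n(T) = 103.0 / 28.10 = 3.665 mol
n(Z) = 3.050 mol
n(R) = 390.0 / 219.50 = 1.777 mol
n(Q) = 113.4 / 27.70 = 4.094 mol
n/ν → T: 1.222, Z: 0.7625, R: 0.8885, Q: 1.365; Z is limiting.
R consumed = (2/4) × 3.050 = 1.525 mol
R remaining = 1.777 − 1.525 = 0.2520 mol
mass = 0.2520 × 219.50 = 55.31 g

55.3 g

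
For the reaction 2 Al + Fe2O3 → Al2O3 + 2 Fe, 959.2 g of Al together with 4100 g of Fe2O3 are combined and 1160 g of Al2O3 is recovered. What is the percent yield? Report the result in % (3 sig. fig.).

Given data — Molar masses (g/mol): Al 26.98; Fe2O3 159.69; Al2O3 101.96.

n(Al) = 959.2 / 26.98 = 35.55 mol
n(Fe2O3) = 4100 / 159.69 = 25.67 mol
n/ν for Al = 35.55/2 = 17.78
n/ν for Fe2O3 = 25.67/1 = 25.67
Smallest n/ν is Al → limiting reagent.
theoretical n(Al2O3) = (1/2) × 35.55 = 17.78 mol → 1813 g
% yield = 1160 / 1813 × 100 = 63.98 %

64.0 %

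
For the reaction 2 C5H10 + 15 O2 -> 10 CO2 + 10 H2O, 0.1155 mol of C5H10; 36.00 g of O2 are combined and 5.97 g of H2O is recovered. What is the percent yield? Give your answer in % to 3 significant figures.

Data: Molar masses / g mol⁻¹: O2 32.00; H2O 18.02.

57.4 %

n(C5H10) = 0.1155 mol
n(O2) = 36.00 / 32.00 = 1.125 mol
n/ν → C5H10: 0.05775, O2: 0.07500; C5H10 is limiting.
theoretical n(H2O) = (10/2) × 0.1155 = 0.5775 mol → 10.41 g
% yield = 5.97 / 10.41 × 100 = 57.35 %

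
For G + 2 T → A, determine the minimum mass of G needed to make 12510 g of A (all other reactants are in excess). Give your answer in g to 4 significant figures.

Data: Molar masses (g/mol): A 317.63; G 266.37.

10490 g

n(A) = 12510 / 317.63 = 39.39 mol
n(G) = (1/1) × 39.39 = 39.39 mol
mass = 39.39 × 266.37 = 10490 g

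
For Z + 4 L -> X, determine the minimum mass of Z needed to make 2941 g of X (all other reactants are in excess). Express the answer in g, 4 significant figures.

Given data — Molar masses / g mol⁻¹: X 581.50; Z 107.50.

543.7 g

n(X) = 2941 / 581.50 = 5.058 mol
n(Z) = (1/1) × 5.058 = 5.058 mol
mass = 5.058 × 107.50 = 543.7 g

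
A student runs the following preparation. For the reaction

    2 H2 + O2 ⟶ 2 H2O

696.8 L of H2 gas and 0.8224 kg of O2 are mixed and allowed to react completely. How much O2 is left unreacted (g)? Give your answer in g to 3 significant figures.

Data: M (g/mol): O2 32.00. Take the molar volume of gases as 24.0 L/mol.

n(H2) = 696.8 / 24.0 = 29.03 mol
n(O2) = 0.8224×1000 / 32.00 = 25.70 mol
n/ν → H2: 14.52, O2: 25.70; H2 is limiting.
O2 consumed = (1/2) × 29.03 = 14.52 mol
O2 remaining = 25.70 − 14.52 = 11.18 mol
mass = 11.18 × 32.00 = 357.8 g

358 g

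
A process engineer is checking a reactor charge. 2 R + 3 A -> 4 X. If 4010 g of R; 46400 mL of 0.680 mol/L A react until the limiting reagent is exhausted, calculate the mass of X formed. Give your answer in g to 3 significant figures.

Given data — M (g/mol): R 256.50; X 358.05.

11200 g

n(R) = 4010 / 256.50 = 15.63 mol
n(A) = 0.680 × 46400/1000 = 31.55 mol
n/ν for R = 15.63/2 = 7.815
n/ν for A = 31.55/3 = 10.52
Smallest n/ν is R → limiting reagent.
n(X) = (4/2) × 15.63 = 31.26 mol
mass = 31.26 × 358.05 = 11190 g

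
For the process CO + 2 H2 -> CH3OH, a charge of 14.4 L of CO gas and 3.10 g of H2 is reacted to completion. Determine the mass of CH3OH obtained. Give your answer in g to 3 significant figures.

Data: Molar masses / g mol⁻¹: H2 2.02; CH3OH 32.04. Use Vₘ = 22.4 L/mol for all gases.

20.6 g

n(CO) = 14.40 / 22.4 = 0.6429 mol
n(H2) = 3.100 / 2.02 = 1.535 mol
n/ν for CO = 0.6429/1 = 0.6429
n/ν for H2 = 1.535/2 = 0.7675
Smallest n/ν is CO → limiting reagent.
n(CH3OH) = (1/1) × 0.6429 = 0.6429 mol
mass = 0.6429 × 32.04 = 20.60 g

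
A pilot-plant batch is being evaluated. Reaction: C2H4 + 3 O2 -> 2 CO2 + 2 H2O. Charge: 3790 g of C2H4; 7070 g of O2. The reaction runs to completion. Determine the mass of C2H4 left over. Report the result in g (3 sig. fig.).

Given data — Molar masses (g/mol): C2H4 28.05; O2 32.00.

1720 g

n(C2H4) = 3790 / 28.05 = 135.1 mol
n(O2) = 7070 / 32.00 = 220.9 mol
n/ν for C2H4 = 135.1/1 = 135.1
n/ν for O2 = 220.9/3 = 73.63
Smallest n/ν is O2 → limiting reagent.
C2H4 consumed = (1/3) × 220.9 = 73.63 mol
C2H4 remaining = 135.1 − 73.63 = 61.47 mol
mass = 61.47 × 28.05 = 1724 g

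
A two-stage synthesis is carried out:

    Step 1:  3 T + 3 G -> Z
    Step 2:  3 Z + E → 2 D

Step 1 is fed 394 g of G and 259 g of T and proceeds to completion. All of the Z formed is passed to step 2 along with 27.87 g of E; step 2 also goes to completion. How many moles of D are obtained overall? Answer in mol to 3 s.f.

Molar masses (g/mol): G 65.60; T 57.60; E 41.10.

Step 1:
n(G) = 394.0 / 65.60 = 6.006 mol
n(T) = 259.0 / 57.60 = 4.497 mol
n/ν → G: 2.002, T: 1.499; T is limiting.
n(Z) produced = (1/3) × 4.497 = 1.499 mol
Step 2:
n(Z) available = 1.499 mol
n(E) = 27.87 / 41.10 = 0.6781 mol
n/ν → Z: 0.4997, E: 0.6781; Z is limiting.
n(D) = (2/3) × 1.499 = 0.9993 mol

0.999 mol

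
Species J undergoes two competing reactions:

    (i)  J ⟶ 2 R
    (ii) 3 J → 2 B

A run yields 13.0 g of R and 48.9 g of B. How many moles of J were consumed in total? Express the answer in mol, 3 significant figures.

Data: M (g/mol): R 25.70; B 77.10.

n(R) = 13.0 / 25.70 = 0.5058 mol
n(B) = 48.9 / 77.10 = 0.6342 mol
n(J) via (i) = (1/2)×0.5058 = 0.2529 mol
n(J) via (ii) = (3/2)×0.6342 = 0.9513 mol
total n(J) = 0.2529 + 0.9513 = 1.204 mol

1.20 mol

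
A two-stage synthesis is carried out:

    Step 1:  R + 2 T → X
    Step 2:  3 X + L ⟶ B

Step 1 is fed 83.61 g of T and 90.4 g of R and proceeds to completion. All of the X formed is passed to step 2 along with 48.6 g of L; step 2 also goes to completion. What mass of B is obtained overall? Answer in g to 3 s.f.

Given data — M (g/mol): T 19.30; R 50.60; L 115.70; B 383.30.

Step 1:
n(T) = 83.61 / 19.30 = 4.332 mol
n(R) = 90.40 / 50.60 = 1.787 mol
n/ν for T = 4.332/2 = 2.166
n/ν for R = 1.787/1 = 1.787
Smallest n/ν is R → limiting reagent.
n(X) produced = (1/1) × 1.787 = 1.787 mol
Step 2:
n(X) available = 1.787 mol
n(L) = 48.60 / 115.70 = 0.4201 mol
n/ν for X = 1.787/3 = 0.5957
n/ν for L = 0.4201/1 = 0.4201
Smallest n/ν is L → limiting reagent.
n(B) = (1/1) × 0.4201 = 0.4201 mol
mass = 0.4201 × 383.30 = 161.0 g

161 g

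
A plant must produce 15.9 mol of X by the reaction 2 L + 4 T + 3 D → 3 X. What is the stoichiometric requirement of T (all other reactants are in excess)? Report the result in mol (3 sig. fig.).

n(X) = 15.90 mol
n(T) = (4/3) × 15.90 = 21.20 mol

21.2 mol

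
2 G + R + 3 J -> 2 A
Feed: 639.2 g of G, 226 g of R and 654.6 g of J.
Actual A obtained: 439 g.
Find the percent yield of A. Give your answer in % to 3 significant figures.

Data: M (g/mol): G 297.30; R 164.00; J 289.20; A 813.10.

35.8 %

n(G) = 639.2 / 297.30 = 2.150 mol
n(R) = 226.0 / 164.00 = 1.378 mol
n(J) = 654.6 / 289.20 = 2.263 mol
n/ν → G: 1.075, R: 1.378, J: 0.7543; J is limiting.
theoretical n(A) = (2/3) × 2.263 = 1.509 mol → 1227 g
% yield = 439 / 1227 × 100 = 35.78 %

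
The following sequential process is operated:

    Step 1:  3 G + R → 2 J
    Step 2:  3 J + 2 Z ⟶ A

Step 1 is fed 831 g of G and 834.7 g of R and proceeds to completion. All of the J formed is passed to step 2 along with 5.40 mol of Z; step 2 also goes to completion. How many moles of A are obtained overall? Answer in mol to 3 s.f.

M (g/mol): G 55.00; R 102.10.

Step 1:
n(G) = 831.0 / 55.00 = 15.11 mol
n(R) = 834.7 / 102.10 = 8.175 mol
n/ν for G = 15.11/3 = 5.037
n/ν for R = 8.175/1 = 8.175
Smallest n/ν is G → limiting reagent.
n(J) produced = (2/3) × 15.11 = 10.07 mol
Step 2:
n(J) available = 10.07 mol
n(Z) = 5.400 mol
n/ν for J = 10.07/3 = 3.357
n/ν for Z = 5.400/2 = 2.700
Smallest n/ν is Z → limiting reagent.
n(A) = (1/2) × 5.400 = 2.700 mol

2.70 mol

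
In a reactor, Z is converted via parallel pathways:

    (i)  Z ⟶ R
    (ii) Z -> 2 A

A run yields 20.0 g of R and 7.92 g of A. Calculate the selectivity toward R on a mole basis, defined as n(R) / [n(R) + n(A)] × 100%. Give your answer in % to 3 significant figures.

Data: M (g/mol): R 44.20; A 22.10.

n(R) = 20.0 / 44.20 = 0.4525 mol
n(A) = 7.92 / 22.10 = 0.3584 mol
selectivity = 0.4525/(0.4525+0.3584) × 100 = 55.80 %

55.8 %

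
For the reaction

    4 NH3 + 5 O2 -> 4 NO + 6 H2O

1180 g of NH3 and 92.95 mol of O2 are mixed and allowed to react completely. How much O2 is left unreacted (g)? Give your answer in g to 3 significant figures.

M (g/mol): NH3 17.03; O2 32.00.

n(NH3) = 1180 / 17.03 = 69.29 mol
n(O2) = 92.95 mol
n/ν → NH3: 17.32, O2: 18.59; NH3 is limiting.
O2 consumed = (5/4) × 69.29 = 86.61 mol
O2 remaining = 92.95 − 86.61 = 6.340 mol
mass = 6.340 × 32.00 = 202.9 g

203 g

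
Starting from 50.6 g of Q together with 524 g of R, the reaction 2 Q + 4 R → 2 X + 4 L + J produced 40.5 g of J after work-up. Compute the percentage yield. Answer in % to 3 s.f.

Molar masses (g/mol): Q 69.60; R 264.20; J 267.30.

41.7 %

n(Q) = 50.60 / 69.60 = 0.7270 mol
n(R) = 524.0 / 264.20 = 1.983 mol
n/ν → Q: 0.3635, R: 0.4958; Q is limiting.
theoretical n(J) = (1/2) × 0.7270 = 0.3635 mol → 97.16 g
% yield = 40.5 / 97.16 × 100 = 41.68 %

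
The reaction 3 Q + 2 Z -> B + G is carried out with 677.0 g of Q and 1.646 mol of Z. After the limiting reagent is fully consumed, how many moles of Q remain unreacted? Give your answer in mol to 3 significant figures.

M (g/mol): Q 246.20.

n(Q) = 677.0 / 246.20 = 2.750 mol
n(Z) = 1.646 mol
n/ν for Q = 2.750/3 = 0.9167
n/ν for Z = 1.646/2 = 0.8230
Smallest n/ν is Z → limiting reagent.
Q consumed = (3/2) × 1.646 = 2.469 mol
Q remaining = 2.750 − 2.469 = 0.2810 mol

0.281 mol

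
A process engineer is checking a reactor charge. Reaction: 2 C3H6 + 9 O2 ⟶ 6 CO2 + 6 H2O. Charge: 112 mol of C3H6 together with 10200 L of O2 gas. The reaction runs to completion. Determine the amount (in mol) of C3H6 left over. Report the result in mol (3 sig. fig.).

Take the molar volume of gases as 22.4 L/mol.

n(C3H6) = 112.0 mol
n(O2) = 10200 / 22.4 = 455.4 mol
n/ν for C3H6 = 112.0/2 = 56.00
n/ν for O2 = 455.4/9 = 50.60
Smallest n/ν is O2 → limiting reagent.
C3H6 consumed = (2/9) × 455.4 = 101.2 mol
C3H6 remaining = 112.0 − 101.2 = 10.80 mol

10.8 mol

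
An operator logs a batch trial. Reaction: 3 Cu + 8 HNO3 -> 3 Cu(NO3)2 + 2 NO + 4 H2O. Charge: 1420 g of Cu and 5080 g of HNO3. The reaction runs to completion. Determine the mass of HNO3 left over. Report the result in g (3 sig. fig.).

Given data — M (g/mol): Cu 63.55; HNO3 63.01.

n(Cu) = 1420 / 63.55 = 22.34 mol
n(HNO3) = 5080 / 63.01 = 80.62 mol
n/ν for Cu = 22.34/3 = 7.447
n/ν for HNO3 = 80.62/8 = 10.08
Smallest n/ν is Cu → limiting reagent.
HNO3 consumed = (8/3) × 22.34 = 59.57 mol
HNO3 remaining = 80.62 − 59.57 = 21.05 mol
mass = 21.05 × 63.01 = 1326 g

1330 g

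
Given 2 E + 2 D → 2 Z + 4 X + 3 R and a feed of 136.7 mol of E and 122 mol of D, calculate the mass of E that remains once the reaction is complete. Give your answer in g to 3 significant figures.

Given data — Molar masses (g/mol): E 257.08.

n(E) = 136.7 mol
n(D) = 122.0 mol
n/ν for E = 136.7/2 = 68.35
n/ν for D = 122.0/2 = 61.00
Smallest n/ν is D → limiting reagent.
E consumed = (2/2) × 122.0 = 122.0 mol
E remaining = 136.7 − 122.0 = 14.70 mol
mass = 14.70 × 257.08 = 3779 g

3780 g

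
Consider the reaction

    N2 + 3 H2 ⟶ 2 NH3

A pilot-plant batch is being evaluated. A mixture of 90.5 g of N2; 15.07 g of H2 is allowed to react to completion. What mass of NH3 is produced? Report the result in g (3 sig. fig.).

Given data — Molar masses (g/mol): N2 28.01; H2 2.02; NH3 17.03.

84.7 g

n(N2) = 90.50 / 28.01 = 3.231 mol
n(H2) = 15.07 / 2.02 = 7.460 mol
n/ν → N2: 3.231, H2: 2.487; H2 is limiting.
n(NH3) = (2/3) × 7.460 = 4.973 mol
mass = 4.973 × 17.03 = 84.69 g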